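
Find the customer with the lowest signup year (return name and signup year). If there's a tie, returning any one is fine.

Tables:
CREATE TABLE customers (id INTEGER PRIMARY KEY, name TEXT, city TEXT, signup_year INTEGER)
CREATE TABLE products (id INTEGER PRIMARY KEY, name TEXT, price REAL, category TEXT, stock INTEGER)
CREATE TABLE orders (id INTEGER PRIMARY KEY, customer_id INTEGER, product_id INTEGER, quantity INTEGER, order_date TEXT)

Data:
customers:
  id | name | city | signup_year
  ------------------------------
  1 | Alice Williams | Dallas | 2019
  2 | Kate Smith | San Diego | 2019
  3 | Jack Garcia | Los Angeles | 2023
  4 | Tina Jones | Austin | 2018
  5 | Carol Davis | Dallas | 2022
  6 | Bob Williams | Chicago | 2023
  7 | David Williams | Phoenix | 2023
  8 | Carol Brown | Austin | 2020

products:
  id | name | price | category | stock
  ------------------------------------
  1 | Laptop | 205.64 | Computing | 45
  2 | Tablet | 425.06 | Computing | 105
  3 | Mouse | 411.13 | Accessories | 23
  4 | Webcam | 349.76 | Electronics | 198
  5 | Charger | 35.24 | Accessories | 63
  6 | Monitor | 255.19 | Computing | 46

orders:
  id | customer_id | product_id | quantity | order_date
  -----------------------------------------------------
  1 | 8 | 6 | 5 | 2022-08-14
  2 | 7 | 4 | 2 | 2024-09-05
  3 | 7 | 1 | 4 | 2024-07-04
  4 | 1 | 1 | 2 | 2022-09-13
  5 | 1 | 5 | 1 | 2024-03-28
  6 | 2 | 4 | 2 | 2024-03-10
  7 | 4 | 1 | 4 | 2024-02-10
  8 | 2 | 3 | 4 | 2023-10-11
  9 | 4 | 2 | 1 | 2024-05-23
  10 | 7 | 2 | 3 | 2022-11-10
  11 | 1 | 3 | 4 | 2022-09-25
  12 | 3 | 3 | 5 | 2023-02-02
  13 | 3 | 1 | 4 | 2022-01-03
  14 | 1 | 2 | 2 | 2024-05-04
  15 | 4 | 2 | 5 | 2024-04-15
SELECT name, signup_year FROM customers ORDER BY signup_year ASC LIMIT 1

Execution result:
name | signup_year
Tina Jones | 2018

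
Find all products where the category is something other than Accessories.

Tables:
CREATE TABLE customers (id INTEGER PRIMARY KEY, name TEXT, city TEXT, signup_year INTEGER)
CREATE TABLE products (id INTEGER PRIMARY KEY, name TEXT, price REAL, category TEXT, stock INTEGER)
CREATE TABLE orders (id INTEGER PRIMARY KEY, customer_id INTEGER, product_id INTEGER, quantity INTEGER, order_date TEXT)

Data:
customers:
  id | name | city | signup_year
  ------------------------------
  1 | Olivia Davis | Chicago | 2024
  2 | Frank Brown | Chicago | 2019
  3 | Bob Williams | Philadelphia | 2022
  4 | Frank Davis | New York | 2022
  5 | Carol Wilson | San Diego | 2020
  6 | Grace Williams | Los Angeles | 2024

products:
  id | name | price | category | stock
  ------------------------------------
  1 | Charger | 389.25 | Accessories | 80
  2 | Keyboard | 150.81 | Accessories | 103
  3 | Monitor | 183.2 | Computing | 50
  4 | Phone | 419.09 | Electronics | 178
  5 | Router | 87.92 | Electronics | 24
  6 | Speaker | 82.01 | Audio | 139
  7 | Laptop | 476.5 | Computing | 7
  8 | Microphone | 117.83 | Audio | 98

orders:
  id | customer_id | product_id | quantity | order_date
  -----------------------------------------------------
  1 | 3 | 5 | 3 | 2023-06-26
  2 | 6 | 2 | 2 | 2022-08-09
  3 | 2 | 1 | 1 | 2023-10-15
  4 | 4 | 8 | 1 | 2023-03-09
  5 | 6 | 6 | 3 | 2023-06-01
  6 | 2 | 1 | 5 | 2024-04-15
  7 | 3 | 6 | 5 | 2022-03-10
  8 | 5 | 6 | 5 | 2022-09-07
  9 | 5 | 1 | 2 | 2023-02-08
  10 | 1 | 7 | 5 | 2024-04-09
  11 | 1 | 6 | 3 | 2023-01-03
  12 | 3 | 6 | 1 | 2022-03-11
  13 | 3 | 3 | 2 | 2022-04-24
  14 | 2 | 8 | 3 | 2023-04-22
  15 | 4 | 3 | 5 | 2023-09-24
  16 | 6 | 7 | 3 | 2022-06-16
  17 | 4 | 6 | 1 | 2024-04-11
SELECT name, category FROM products WHERE category <> 'Accessories'

Execution result:
name | category
Monitor | Computing
Phone | Electronics
Router | Electronics
Speaker | Audio
Laptop | Computing
Microphone | Audio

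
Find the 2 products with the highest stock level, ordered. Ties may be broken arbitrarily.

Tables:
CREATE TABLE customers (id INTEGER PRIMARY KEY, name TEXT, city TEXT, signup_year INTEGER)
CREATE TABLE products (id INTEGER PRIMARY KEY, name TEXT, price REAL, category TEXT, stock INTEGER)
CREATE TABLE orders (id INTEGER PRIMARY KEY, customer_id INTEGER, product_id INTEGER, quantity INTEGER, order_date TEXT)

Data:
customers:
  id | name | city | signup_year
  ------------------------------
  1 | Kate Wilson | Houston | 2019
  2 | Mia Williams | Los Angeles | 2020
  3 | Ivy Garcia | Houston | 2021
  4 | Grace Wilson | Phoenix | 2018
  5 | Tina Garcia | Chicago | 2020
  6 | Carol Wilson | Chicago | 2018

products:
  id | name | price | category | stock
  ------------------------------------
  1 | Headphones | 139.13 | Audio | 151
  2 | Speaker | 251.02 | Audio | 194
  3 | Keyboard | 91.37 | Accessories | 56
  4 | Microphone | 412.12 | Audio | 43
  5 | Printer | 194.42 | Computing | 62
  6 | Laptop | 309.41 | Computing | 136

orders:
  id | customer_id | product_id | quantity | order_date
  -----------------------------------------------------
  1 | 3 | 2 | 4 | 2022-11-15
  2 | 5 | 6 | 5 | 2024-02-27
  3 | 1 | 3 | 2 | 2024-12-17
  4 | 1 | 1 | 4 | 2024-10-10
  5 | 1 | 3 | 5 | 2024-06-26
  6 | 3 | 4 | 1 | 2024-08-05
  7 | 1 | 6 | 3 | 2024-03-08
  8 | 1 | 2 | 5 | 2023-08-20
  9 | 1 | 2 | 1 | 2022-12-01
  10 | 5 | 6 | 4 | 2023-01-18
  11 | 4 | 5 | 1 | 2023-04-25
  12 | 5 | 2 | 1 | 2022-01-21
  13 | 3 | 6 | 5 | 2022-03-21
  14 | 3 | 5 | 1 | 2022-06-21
SELECT name, stock FROM products ORDER BY stock DESC LIMIT 2

Execution result:
name | stock
Speaker | 194
Headphones | 151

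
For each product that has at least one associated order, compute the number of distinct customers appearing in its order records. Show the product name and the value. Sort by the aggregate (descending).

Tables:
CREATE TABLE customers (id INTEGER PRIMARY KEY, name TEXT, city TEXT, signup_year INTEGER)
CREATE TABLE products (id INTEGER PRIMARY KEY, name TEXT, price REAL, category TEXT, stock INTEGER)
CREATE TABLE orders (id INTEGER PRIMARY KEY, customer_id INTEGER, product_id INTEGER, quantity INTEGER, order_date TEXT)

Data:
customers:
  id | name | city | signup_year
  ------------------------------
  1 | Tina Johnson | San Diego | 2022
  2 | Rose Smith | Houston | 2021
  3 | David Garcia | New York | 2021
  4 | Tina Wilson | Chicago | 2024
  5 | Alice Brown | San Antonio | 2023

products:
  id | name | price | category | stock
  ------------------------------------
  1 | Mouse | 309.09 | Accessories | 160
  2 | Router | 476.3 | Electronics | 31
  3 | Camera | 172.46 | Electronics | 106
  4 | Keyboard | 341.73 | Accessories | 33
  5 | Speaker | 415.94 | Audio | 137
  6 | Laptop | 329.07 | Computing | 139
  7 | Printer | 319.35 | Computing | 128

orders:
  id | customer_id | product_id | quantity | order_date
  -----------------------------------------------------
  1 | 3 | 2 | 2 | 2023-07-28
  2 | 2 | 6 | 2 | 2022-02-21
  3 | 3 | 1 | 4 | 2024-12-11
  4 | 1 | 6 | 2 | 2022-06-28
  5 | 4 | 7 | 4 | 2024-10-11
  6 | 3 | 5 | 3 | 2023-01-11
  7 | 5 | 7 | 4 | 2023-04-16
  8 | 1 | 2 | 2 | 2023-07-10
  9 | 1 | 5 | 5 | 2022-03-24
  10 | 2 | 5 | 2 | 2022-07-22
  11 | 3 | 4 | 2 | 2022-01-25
SELECT p.name, COUNT(DISTINCT c.customer_id) AS distinct_customer_count FROM orders c JOIN products p ON c.product_id = p.id GROUP BY p.id, p.name ORDER BY distinct_customer_count DESC

Execution result:
name | distinct_customer_count
Speaker | 3
Router | 2
Laptop | 2
Printer | 2
Mouse | 1
Keyboard | 1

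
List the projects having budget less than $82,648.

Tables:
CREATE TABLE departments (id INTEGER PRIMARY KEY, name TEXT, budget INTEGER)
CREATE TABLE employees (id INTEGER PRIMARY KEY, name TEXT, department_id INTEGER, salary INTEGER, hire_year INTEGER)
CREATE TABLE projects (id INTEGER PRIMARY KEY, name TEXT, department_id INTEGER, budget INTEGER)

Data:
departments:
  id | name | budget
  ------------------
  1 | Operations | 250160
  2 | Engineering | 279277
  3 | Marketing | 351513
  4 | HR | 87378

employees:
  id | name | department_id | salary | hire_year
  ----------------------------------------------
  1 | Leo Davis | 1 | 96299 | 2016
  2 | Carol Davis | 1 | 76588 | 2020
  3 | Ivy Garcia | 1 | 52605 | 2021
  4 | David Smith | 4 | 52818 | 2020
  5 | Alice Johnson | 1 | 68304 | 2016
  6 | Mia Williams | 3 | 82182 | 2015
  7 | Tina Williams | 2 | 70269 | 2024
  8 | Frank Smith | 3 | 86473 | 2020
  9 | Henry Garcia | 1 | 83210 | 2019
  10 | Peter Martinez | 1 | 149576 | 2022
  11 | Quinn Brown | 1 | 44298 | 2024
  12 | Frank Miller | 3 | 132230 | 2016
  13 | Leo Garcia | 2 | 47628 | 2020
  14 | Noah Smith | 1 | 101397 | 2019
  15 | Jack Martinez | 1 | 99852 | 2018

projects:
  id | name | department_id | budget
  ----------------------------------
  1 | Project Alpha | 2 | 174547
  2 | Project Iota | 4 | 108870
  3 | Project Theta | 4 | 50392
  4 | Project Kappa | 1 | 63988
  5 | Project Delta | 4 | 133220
SELECT name, budget FROM projects WHERE budget < 82648

Execution result:
name | budget
Project Theta | 50392
Project Kappa | 63988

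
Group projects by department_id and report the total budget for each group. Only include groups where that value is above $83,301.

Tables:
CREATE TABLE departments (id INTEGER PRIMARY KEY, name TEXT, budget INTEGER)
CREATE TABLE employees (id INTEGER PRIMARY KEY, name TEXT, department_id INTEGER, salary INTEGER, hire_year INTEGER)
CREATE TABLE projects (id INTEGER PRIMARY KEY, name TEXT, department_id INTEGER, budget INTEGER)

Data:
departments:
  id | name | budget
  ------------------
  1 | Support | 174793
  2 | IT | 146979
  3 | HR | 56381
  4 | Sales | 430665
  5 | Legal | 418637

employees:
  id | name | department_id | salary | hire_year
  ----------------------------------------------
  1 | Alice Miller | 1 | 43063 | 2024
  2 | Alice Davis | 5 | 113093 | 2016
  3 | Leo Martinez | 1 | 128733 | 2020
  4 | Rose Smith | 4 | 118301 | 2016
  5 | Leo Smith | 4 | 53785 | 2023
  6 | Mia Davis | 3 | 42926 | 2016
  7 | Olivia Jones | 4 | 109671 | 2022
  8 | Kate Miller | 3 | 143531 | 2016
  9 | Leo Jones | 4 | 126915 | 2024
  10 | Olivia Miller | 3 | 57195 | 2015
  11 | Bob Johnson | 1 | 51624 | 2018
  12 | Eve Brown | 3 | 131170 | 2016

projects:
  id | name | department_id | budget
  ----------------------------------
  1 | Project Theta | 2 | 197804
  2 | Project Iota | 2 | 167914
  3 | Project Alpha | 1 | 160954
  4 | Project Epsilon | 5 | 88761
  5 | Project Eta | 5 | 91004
SELECT department_id, SUM(budget) AS sum_budget FROM projects GROUP BY department_id HAVING SUM(budget) > 83301

Execution result:
department_id | sum_budget
1 | 160954
2 | 365718
5 | 179765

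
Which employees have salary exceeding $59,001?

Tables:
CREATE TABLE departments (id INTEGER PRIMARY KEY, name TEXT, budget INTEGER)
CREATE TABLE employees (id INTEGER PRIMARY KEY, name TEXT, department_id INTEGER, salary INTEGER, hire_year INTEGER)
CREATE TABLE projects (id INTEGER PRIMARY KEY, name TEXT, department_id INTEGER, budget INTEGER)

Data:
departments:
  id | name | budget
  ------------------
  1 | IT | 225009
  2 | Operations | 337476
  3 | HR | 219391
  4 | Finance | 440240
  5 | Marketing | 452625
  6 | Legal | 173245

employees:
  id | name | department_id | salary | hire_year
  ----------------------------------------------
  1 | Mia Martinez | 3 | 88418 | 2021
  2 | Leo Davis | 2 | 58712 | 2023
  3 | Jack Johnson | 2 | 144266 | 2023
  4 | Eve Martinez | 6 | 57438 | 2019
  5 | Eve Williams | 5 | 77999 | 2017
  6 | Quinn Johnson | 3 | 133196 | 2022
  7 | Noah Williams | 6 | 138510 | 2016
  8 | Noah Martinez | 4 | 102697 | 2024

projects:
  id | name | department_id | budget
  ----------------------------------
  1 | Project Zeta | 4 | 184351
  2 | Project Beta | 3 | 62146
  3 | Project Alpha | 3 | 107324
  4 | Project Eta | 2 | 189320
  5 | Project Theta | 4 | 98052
SELECT name, salary FROM employees WHERE salary > 59001

Execution result:
name | salary
Mia Martinez | 88418
Jack Johnson | 144266
Eve Williams | 77999
Quinn Johnson | 133196
Noah Williams | 138510
Noah Martinez | 102697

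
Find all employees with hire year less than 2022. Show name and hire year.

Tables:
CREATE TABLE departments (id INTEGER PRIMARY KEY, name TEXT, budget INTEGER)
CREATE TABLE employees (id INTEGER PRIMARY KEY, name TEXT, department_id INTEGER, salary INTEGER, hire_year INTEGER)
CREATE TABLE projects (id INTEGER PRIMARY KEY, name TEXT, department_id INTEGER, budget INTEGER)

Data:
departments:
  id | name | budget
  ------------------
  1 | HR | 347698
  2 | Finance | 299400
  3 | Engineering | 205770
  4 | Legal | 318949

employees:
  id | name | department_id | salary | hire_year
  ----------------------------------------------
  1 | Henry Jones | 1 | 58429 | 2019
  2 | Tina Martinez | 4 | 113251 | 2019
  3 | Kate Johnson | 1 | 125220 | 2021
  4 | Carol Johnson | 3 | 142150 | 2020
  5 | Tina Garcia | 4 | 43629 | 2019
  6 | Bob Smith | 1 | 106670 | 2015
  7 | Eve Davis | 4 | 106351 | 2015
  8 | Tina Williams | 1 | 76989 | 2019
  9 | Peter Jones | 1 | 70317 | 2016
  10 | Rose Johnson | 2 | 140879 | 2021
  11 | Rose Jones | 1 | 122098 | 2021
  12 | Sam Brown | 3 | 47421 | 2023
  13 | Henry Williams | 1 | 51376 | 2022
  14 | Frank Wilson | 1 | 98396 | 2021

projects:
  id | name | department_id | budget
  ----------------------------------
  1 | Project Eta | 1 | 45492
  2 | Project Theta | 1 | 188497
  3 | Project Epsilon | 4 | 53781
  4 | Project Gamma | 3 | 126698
SELECT name, hire_year FROM employees WHERE hire_year < 2022

Execution result:
name | hire_year
Henry Jones | 2019
Tina Martinez | 2019
Kate Johnson | 2021
Carol Johnson | 2020
Tina Garcia | 2019
Bob Smith | 2015
Eve Davis | 2015
Tina Williams | 2019
Peter Jones | 2016
Rose Johnson | 2021
Rose Jones | 2021
Frank Wilson | 2021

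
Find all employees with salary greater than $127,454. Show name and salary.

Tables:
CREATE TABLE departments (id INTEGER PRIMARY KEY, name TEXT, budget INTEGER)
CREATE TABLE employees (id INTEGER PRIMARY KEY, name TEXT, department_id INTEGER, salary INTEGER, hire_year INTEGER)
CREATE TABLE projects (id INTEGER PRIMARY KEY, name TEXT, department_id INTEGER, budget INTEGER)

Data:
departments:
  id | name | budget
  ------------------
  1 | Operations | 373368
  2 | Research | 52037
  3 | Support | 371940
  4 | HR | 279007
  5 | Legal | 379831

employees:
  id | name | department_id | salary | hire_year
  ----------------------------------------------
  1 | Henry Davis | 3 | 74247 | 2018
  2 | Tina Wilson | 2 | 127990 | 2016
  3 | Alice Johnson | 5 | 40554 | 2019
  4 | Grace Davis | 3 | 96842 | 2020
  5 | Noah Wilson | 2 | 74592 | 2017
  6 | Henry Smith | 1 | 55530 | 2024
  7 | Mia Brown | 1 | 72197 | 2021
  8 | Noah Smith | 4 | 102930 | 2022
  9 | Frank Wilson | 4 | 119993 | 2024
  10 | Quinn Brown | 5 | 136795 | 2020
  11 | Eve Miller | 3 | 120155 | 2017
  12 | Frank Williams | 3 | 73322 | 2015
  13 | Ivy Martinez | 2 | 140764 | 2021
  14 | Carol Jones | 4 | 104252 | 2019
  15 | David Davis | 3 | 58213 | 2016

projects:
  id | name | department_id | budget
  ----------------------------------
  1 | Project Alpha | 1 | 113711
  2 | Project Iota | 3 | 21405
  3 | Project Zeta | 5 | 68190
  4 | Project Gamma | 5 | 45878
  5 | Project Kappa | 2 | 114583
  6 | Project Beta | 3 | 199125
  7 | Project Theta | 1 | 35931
SELECT name, salary FROM employees WHERE salary > 127454

Execution result:
name | salary
Tina Wilson | 127990
Quinn Brown | 136795
Ivy Martinez | 140764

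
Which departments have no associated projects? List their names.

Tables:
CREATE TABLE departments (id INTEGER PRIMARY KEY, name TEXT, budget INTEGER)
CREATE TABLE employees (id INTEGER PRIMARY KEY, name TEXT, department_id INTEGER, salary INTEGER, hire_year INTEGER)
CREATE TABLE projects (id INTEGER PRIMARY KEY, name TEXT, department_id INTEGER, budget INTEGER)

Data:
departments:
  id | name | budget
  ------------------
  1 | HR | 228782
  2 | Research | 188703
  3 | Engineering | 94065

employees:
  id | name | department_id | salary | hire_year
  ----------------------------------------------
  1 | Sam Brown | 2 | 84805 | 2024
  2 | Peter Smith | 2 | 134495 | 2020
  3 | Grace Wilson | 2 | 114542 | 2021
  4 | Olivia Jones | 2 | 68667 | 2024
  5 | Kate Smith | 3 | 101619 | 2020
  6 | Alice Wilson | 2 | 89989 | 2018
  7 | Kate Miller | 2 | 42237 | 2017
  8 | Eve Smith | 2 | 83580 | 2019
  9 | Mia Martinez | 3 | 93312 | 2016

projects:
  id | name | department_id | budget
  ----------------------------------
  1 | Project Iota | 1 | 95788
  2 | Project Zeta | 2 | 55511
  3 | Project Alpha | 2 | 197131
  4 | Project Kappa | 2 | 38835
SELECT p.name FROM departments p LEFT JOIN projects c ON c.department_id = p.id WHERE c.id IS NULL

Execution result:
Engineering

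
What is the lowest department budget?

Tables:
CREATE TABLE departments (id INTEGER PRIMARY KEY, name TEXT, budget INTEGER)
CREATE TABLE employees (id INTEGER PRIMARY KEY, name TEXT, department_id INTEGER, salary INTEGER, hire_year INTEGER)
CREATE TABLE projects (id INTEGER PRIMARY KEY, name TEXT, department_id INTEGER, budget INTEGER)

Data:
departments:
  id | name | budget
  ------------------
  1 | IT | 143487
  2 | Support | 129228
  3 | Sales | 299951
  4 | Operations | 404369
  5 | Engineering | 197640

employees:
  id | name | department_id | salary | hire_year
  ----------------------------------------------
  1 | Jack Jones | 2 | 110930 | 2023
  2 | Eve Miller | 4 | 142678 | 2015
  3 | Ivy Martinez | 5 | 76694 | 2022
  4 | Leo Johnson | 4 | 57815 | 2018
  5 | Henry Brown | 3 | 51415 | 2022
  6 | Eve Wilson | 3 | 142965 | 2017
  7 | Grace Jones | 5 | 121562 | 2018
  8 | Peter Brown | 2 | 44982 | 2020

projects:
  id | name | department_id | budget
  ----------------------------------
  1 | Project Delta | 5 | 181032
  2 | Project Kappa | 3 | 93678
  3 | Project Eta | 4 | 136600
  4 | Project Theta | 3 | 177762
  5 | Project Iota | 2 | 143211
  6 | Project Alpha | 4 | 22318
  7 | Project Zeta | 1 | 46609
SELECT MIN(budget) FROM departments

Execution result:
129228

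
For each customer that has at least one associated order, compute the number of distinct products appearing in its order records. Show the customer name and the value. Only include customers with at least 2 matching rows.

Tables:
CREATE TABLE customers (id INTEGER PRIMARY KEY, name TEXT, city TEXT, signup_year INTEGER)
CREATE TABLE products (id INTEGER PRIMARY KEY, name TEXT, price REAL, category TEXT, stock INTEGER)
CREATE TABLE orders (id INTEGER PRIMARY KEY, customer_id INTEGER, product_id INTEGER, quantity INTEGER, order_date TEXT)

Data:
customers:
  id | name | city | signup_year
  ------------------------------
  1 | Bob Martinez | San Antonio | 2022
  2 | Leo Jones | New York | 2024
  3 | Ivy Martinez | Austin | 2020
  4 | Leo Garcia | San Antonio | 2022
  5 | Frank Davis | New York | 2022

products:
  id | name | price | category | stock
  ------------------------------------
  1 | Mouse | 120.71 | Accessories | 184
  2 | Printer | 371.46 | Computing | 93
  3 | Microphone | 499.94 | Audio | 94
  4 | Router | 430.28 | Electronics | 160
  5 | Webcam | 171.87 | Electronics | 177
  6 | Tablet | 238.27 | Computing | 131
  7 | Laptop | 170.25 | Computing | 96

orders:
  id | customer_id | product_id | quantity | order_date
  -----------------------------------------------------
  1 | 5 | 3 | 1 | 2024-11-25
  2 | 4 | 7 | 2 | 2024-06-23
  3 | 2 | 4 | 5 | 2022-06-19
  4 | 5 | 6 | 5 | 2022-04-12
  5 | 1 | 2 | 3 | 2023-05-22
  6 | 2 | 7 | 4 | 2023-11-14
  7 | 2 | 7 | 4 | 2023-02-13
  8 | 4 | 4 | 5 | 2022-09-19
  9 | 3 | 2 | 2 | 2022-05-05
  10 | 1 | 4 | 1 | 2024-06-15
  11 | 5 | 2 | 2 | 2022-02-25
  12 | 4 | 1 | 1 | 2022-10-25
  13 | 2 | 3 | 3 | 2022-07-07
SELECT p.name, COUNT(DISTINCT c.product_id) AS distinct_product_count FROM orders c JOIN customers p ON c.customer_id = p.id GROUP BY p.id, p.name HAVING COUNT(*) >= 2

Execution result:
name | distinct_product_count
Bob Martinez | 2
Leo Jones | 3
Leo Garcia | 3
Frank Davis | 3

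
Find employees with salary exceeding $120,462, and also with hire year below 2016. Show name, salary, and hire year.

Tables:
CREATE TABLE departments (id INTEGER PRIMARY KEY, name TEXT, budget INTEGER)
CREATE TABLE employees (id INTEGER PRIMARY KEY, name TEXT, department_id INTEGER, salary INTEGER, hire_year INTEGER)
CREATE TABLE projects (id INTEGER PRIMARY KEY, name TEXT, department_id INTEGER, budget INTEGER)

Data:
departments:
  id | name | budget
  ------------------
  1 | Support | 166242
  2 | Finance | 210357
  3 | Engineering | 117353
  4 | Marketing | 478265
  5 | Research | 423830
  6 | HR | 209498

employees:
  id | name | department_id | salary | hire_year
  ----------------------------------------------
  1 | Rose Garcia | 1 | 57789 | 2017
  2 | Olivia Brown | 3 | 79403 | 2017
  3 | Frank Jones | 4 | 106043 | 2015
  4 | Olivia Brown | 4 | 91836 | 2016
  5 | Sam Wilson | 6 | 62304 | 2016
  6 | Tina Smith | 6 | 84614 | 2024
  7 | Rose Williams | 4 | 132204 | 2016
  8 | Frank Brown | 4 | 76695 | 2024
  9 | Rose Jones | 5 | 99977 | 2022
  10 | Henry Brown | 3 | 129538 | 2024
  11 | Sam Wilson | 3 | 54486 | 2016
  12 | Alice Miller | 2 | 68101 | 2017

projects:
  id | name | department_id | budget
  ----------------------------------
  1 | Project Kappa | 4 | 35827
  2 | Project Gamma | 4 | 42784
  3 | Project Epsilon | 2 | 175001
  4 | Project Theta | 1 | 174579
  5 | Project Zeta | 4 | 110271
SELECT name, salary, hire_year FROM employees WHERE salary > 120462 AND hire_year < 2016

Execution result:
(no rows)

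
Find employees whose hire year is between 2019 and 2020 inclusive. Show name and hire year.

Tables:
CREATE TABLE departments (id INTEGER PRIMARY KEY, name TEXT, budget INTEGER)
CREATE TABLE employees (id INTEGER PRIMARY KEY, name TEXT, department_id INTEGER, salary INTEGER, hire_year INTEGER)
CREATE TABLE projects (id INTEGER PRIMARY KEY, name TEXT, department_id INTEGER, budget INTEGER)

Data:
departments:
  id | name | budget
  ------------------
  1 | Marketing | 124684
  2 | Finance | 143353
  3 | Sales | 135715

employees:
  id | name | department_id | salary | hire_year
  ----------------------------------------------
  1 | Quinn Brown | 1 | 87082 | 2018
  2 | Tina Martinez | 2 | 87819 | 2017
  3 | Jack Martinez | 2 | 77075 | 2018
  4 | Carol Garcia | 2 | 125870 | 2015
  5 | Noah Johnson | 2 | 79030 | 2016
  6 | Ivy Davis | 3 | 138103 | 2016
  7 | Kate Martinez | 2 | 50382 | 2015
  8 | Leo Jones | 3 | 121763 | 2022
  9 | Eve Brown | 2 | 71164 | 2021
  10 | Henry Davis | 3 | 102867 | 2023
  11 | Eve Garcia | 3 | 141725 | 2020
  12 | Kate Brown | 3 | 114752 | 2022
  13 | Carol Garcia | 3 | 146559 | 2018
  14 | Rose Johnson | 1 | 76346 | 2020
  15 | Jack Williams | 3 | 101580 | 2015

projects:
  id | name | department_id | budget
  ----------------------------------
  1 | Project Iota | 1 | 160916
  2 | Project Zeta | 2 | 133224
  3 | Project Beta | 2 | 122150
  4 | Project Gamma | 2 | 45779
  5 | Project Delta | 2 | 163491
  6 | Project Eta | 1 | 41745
SELECT name, hire_year FROM employees WHERE hire_year BETWEEN 2019 AND 2020

Execution result:
name | hire_year
Eve Garcia | 2020
Rose Johnson | 2020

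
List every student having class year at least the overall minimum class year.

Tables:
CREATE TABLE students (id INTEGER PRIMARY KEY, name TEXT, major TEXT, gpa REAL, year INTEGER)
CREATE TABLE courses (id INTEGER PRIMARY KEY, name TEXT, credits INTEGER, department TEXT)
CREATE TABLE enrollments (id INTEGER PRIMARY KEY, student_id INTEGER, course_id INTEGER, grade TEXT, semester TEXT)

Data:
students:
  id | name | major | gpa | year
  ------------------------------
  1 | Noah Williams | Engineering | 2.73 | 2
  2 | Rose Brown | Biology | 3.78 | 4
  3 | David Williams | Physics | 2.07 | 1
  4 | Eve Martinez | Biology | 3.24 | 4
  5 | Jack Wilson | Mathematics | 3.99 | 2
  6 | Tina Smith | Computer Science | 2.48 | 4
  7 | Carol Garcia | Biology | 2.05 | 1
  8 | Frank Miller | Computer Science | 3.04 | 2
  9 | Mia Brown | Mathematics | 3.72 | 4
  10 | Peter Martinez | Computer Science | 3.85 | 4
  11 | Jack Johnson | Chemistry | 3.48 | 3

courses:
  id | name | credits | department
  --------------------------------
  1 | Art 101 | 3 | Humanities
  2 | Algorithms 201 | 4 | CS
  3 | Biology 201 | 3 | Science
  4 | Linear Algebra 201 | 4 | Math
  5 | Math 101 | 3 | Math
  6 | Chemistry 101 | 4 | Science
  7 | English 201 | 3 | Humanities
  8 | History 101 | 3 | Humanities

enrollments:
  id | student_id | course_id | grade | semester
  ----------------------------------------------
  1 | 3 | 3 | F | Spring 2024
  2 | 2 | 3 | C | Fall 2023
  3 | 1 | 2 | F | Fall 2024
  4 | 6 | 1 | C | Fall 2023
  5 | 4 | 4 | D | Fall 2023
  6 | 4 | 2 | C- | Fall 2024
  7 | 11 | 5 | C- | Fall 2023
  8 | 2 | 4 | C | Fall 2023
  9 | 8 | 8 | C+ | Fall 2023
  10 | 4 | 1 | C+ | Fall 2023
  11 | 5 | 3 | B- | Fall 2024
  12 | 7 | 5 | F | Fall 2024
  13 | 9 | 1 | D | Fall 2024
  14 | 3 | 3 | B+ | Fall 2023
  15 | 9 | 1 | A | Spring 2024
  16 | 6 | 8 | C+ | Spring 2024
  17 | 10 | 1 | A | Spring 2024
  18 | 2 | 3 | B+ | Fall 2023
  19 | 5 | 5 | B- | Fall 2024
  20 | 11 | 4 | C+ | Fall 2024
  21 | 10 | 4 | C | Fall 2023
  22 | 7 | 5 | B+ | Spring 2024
SELECT name, year FROM students WHERE year >= (SELECT MIN(year) FROM students)

Execution result:
name | year
Noah Williams | 2
Rose Brown | 4
David Williams | 1
Eve Martinez | 4
Jack Wilson | 2
Tina Smith | 4
Carol Garcia | 1
Frank Miller | 2
Mia Brown | 4
Peter Martinez | 4
Jack Johnson | 3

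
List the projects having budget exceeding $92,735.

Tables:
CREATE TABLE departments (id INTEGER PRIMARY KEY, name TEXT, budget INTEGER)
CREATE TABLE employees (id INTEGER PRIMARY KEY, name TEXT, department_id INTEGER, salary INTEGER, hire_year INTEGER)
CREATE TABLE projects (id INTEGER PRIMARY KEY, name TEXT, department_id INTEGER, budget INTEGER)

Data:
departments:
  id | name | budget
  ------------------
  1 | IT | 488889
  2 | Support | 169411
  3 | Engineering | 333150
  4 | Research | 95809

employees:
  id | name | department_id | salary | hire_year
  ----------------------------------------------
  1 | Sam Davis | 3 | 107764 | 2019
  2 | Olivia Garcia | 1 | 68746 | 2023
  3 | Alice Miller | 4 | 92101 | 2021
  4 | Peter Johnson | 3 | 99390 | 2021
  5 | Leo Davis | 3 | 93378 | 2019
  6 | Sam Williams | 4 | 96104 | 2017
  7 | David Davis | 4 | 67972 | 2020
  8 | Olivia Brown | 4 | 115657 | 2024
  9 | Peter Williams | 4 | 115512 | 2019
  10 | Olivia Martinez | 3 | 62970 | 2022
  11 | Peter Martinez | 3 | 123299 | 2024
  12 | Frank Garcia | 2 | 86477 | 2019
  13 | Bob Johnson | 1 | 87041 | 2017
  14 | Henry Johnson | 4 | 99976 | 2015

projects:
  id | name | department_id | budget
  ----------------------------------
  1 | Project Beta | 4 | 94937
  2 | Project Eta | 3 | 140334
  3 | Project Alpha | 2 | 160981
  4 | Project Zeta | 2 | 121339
SELECT name, budget FROM projects WHERE budget > 92735

Execution result:
name | budget
Project Beta | 94937
Project Eta | 140334
Project Alpha | 160981
Project Zeta | 121339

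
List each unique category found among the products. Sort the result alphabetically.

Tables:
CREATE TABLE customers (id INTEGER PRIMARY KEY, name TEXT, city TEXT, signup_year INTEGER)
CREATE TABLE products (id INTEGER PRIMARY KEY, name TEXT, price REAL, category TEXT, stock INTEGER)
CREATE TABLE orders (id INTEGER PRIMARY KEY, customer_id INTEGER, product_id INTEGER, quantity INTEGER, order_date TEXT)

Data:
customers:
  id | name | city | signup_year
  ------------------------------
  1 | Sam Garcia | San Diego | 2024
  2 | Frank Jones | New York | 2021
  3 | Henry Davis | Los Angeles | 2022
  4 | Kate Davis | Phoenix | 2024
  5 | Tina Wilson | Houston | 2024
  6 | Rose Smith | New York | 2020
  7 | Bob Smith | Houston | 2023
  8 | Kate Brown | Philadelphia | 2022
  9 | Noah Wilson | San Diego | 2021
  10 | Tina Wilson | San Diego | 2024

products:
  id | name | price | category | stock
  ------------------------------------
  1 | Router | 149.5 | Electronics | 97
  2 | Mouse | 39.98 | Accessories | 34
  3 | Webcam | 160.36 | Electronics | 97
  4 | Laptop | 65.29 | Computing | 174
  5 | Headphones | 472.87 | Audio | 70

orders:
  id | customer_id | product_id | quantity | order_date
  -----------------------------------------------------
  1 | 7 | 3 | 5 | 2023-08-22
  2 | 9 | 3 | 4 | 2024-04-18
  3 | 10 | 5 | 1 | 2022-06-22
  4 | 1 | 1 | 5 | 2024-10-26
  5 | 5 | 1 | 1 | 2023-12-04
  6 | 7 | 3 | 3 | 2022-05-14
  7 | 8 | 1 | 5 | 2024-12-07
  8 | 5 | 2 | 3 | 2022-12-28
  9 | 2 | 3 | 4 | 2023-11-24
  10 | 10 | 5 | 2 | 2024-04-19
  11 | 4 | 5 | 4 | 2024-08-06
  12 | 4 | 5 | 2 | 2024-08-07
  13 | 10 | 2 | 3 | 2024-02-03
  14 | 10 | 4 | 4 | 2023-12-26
SELECT DISTINCT category FROM products ORDER BY category

Execution result:
category
Accessories
Audio
Computing
Electronics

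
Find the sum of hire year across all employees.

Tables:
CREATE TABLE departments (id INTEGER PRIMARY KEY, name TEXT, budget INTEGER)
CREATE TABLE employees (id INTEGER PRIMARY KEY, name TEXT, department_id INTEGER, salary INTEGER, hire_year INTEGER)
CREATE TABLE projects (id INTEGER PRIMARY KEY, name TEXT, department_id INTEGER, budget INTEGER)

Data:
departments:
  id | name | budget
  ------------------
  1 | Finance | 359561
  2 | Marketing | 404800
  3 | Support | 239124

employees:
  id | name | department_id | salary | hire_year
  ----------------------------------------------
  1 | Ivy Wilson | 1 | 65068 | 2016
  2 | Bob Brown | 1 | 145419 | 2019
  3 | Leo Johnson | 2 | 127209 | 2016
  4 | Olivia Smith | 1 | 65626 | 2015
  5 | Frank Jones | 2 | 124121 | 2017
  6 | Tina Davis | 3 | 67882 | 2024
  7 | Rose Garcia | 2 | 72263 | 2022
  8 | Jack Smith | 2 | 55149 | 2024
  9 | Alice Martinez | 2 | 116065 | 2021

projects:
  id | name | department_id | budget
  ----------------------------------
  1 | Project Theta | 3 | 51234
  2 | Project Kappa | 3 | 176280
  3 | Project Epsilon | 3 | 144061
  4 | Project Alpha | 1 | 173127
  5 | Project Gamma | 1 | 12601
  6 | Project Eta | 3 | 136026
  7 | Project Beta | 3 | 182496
SELECT SUM(hire_year) FROM employees

Execution result:
18174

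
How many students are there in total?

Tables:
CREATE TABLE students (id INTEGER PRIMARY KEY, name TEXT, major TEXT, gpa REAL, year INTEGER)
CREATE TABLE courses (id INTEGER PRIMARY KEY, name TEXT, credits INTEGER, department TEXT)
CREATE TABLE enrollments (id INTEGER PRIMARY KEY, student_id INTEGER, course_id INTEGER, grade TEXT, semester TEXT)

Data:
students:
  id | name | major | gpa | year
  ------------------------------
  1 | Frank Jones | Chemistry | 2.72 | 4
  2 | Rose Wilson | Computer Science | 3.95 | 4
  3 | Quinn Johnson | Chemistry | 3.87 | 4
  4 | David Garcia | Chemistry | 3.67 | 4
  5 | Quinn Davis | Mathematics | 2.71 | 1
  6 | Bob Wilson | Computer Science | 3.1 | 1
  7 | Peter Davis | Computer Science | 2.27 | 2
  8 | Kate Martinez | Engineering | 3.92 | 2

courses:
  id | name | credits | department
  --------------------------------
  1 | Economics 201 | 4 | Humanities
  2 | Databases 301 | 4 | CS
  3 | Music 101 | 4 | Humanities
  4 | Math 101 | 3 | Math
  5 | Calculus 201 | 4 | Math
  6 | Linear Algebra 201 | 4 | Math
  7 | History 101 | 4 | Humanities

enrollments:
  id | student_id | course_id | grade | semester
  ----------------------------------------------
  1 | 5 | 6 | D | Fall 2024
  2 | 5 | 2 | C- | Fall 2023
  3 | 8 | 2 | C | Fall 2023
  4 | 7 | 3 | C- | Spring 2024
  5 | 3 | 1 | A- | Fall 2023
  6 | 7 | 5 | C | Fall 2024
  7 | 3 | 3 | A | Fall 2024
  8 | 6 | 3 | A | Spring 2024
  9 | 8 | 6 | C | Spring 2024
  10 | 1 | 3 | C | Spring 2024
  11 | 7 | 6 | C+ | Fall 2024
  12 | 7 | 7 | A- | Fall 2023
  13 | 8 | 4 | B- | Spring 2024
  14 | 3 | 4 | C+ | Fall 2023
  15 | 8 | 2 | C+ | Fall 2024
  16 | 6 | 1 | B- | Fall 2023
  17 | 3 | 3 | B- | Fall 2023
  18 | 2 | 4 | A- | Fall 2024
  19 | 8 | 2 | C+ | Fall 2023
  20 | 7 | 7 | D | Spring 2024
SELECT COUNT(*) FROM students

Execution result:
8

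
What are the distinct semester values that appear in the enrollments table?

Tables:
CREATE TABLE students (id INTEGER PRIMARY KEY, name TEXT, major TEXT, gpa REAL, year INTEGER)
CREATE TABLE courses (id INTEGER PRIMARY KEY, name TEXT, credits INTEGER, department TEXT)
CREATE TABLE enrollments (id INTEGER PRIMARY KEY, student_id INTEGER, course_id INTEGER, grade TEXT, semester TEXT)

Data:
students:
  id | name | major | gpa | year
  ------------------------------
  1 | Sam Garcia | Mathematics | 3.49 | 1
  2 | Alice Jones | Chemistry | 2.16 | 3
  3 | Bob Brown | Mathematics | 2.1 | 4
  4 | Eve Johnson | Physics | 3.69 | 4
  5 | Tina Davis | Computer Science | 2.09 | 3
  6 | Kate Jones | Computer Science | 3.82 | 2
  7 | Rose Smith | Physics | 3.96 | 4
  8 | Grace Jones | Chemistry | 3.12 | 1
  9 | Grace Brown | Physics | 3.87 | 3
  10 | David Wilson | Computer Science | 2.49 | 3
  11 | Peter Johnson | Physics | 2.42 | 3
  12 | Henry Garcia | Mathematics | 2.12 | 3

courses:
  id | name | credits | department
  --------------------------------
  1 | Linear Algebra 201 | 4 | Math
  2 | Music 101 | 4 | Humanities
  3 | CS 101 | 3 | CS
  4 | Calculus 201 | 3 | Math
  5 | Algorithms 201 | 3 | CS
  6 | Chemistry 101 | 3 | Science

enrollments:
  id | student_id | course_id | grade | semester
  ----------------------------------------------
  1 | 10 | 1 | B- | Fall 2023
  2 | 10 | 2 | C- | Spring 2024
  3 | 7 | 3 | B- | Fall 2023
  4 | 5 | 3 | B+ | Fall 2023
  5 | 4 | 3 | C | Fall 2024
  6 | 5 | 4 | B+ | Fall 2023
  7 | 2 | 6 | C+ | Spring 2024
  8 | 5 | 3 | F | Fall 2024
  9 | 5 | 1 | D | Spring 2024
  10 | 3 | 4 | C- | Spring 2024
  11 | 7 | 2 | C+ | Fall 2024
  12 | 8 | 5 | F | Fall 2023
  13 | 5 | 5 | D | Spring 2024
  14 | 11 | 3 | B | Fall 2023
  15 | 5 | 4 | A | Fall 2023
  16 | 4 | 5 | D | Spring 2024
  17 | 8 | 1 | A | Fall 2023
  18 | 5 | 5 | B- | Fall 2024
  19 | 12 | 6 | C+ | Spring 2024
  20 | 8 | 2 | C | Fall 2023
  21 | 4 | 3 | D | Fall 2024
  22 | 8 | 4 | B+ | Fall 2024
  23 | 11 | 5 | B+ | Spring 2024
SELECT DISTINCT semester FROM enrollments

Execution result:
semester
Fall 2023
Spring 2024
Fall 2024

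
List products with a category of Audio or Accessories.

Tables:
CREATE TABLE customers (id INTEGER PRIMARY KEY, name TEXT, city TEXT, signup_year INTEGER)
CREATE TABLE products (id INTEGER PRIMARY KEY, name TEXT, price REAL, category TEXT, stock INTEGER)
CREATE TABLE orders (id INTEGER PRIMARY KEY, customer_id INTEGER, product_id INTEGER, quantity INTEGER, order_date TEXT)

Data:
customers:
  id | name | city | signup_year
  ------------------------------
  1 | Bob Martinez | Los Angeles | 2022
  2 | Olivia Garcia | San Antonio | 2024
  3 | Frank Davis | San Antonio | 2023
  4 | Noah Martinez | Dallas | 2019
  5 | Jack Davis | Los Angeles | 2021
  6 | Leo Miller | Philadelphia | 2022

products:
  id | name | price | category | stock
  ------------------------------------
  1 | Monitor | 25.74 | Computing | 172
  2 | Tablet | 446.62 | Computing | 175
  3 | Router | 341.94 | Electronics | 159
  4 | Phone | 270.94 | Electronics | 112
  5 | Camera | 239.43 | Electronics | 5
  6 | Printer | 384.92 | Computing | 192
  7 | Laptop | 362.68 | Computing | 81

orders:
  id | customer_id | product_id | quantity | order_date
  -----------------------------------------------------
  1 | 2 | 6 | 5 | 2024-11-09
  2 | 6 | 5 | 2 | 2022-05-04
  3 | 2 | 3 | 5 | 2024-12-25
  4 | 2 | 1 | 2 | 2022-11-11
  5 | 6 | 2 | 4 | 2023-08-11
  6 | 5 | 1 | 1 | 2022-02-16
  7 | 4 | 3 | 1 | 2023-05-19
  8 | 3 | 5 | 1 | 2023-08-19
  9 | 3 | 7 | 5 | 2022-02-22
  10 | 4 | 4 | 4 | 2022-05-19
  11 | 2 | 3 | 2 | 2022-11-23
SELECT name, category FROM products WHERE category IN ('Audio', 'Accessories')

Execution result:
(no rows)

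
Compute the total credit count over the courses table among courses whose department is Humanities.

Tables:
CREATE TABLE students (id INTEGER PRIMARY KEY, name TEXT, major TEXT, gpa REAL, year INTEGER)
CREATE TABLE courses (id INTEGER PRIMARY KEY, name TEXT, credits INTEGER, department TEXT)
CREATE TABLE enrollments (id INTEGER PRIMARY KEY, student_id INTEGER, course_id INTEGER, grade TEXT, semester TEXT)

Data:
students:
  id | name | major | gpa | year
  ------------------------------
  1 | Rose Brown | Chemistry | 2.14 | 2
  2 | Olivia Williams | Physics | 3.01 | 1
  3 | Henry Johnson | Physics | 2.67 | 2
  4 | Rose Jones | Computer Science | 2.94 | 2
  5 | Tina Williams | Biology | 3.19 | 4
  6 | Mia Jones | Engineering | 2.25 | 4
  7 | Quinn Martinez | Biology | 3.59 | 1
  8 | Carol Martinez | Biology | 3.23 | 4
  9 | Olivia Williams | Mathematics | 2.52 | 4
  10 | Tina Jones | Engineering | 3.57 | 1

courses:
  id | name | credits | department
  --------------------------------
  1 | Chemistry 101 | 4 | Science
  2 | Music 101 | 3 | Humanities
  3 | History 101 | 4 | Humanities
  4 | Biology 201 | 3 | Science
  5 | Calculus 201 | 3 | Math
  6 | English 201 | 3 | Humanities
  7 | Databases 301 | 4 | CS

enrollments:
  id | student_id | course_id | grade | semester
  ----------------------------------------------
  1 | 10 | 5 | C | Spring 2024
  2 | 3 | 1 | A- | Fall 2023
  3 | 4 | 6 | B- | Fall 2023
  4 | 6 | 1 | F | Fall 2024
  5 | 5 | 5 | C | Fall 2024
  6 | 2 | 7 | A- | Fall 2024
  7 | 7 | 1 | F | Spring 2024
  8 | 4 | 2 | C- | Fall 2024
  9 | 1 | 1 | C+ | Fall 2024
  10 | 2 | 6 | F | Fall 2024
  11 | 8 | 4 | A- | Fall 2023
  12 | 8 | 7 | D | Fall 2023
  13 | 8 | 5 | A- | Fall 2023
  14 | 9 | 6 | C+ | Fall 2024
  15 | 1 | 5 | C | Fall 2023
SELECT SUM(credits) FROM courses WHERE department = 'Humanities'

Execution result:
10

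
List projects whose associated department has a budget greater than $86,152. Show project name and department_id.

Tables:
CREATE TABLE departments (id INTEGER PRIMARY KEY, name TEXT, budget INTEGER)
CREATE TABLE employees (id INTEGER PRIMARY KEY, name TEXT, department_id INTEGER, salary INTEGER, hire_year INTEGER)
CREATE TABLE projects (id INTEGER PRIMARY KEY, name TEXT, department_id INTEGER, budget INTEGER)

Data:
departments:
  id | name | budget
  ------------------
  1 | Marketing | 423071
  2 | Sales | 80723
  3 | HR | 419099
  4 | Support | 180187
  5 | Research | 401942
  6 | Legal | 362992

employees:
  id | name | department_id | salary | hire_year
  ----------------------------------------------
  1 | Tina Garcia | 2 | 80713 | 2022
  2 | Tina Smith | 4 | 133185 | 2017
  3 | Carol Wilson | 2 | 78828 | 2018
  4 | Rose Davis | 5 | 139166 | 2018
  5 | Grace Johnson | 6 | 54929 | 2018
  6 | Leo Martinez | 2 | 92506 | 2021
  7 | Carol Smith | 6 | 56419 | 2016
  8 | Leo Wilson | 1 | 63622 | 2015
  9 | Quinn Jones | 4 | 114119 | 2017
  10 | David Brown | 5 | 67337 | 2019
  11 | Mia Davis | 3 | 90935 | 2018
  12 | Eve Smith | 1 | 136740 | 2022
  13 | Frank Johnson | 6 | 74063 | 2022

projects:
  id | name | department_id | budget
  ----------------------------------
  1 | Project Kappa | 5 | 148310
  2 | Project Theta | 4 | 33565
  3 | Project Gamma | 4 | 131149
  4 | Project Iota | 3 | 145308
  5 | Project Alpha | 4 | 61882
SELECT name, department_id FROM projects WHERE department_id IN (SELECT id FROM departments WHERE budget > 86152)

Execution result:
name | department_id
Project Kappa | 5
Project Theta | 4
Project Gamma | 4
Project Iota | 3
Project Alpha | 4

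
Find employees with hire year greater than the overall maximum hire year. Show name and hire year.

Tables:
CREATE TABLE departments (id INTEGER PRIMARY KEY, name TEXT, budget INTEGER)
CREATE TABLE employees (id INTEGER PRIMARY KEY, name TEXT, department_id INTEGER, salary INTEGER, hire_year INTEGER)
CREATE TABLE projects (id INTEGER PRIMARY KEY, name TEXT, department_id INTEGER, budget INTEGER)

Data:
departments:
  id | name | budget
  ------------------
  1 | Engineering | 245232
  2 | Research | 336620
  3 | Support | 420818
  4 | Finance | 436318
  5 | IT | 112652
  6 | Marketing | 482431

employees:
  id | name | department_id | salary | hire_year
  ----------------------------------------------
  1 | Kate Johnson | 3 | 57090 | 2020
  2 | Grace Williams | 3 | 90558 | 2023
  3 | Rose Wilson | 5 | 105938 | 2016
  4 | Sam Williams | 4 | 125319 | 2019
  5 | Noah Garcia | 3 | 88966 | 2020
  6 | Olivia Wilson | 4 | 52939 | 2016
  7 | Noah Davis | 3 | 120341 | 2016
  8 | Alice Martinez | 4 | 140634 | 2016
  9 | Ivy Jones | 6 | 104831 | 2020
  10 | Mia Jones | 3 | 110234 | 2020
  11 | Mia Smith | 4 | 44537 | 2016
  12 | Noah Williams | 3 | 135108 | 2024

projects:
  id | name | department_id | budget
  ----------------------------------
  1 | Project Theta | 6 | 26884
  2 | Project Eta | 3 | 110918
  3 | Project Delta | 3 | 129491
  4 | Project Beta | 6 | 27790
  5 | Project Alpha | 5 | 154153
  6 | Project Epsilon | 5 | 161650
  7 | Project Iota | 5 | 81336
SELECT name, hire_year FROM employees WHERE hire_year > (SELECT MAX(hire_year) FROM employees)

Execution result:
(no rows)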